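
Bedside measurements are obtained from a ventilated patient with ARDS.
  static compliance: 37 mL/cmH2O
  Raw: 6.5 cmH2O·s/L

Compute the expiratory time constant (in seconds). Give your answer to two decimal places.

τ = R × C = 6.5 × 37 mL/cmH2O = 6.5 × 0.037 L/cmH2O = 0.2405 s.

0.24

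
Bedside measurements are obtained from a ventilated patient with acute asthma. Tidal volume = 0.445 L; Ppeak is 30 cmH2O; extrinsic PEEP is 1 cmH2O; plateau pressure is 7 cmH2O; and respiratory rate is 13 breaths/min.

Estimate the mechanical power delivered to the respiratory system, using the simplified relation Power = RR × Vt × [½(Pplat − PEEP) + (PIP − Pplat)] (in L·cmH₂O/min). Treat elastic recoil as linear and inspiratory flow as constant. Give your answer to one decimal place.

150.4

Per-breath work = Vt × [½(Pplat−PEEP) + (PIP−Pplat)] = 0.445 × [0.5×6.0 + 23.0] = 0.445 × 26.0 = 11.57 L·cmH2O.
Power = 13 × 11.57 = 150.41 L·cmH2O/min.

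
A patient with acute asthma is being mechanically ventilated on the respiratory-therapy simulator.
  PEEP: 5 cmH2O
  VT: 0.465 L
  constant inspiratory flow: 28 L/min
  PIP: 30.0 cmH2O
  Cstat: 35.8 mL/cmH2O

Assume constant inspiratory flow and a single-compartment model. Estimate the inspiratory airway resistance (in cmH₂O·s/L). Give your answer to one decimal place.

25.7

Flow: 28 L/min ÷ 60 = 0.4667 L/s.
Equation of motion (constant flow): PIP = Vt/C + R·V̇ + PEEP.
R·V̇ = PIP − Vt/C − PEEP = 30.0 − 465/35.8 − 5 = 30.0 − 12.989 − 5 = 12.011 cmH2O.
R = 12.011 / 0.4667 = 25.736 cmH2O·s/L.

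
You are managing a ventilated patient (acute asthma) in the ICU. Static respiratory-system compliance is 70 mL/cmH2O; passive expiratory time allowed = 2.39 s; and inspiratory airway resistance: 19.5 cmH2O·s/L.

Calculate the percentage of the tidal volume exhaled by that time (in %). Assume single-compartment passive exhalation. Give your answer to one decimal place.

τ = R × C = 19.5 × 70 mL/cmH2O = 19.5 × 0.070 L/cmH2O = 1.365 s.
Passive exhalation: V(t)/V₀ = e^(−t/τ) = e^(−2.39/1.365) = 0.1736.
Fraction exhaled = 1 − 0.1736 = 0.8264 → 82.64%.

82.6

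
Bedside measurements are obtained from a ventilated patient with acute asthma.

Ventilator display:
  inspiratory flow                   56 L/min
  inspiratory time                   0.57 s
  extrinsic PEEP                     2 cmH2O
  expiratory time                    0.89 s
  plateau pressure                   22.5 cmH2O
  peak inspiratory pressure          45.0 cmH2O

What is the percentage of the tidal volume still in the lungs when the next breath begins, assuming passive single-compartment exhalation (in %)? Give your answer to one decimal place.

Flow: 56 L/min ÷ 60 = 0.9333 L/s.
Vt = flow × Ti = 0.9333 L/s × 0.57 s × 1000 mL/L = 531.98 mL.
R = (PIP − Pplat)/V̇ = (45.0 − 22.5) / 0.9333 = 22.5/0.9333 = 24.108 cmH2O·s/L.
C = Vt/(Pplat − PEEP) = 531.98 / (22.5 − 2) = 531.98/20.5 = 25.95 mL/cmH2O.
τ = R × C = 24.108 × 0.02595 L/cmH2O = 0.6256 s.
Fraction remaining at end-expiration = e^(−Te/τ) = e^(−0.89/0.6256) = 0.2411 → 24.11%.

24.1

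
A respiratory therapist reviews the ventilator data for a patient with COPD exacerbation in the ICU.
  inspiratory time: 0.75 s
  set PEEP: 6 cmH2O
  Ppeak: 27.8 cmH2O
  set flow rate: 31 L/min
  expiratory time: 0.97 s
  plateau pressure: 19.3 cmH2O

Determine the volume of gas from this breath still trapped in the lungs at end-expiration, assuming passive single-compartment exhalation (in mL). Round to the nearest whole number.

Flow: 31 L/min ÷ 60 = 0.5167 L/s.
Vt = flow × Ti = 0.5167 L/s × 0.75 s × 1000 mL/L = 387.53 mL.
R = (PIP − Pplat)/V̇ = (27.8 − 19.3) / 0.5167 = 8.5/0.5167 = 16.451 cmH2O·s/L.
C = Vt/(Pplat − PEEP) = 387.53 / (19.3 − 6) = 387.53/13.3 = 29.138 mL/cmH2O.
τ = R × C = 16.451 × 0.02914 L/cmH2O = 0.4794 s.
Fraction remaining = e^(−Te/τ) = e^(−0.97/0.4794) = 0.1322.
Trapped volume = 387.53 × 0.1322 = 51.231 mL.

51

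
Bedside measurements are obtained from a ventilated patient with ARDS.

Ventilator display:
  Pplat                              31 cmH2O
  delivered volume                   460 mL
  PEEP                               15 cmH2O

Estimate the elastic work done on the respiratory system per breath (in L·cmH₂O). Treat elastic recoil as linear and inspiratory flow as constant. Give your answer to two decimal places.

3.68

Elastic work ≈ ½ × (Pplat − PEEP) × Vt = 0.5 × (31 − 15) × 0.460 L = 0.5 × 16.0 × 0.460 = 3.68 L·cmH2O.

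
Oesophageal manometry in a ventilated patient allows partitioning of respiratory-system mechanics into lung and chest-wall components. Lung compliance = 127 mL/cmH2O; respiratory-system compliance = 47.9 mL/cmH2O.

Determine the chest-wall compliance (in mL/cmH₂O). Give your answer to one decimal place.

76.9

1/Ccw = 1/Crs − 1/CL.
1/Ccw = 1/47.9 − 1/127 = 0.013.
Ccw = 76.923 mL/cmH2O.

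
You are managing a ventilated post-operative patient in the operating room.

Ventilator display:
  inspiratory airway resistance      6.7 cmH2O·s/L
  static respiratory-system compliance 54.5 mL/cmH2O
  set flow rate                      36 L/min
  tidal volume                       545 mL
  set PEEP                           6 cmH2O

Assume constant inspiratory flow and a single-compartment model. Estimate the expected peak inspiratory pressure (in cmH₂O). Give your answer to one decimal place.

Flow: 36 L/min ÷ 60 = 0.6 L/s.
Equation of motion (constant flow): PIP = Vt/C + R·V̇ + PEEP.
PIP = 545/54.5 + 6.7×0.6 + 6 = 10.0 + 4.02 + 6 = 20.02 cmH2O.

20.0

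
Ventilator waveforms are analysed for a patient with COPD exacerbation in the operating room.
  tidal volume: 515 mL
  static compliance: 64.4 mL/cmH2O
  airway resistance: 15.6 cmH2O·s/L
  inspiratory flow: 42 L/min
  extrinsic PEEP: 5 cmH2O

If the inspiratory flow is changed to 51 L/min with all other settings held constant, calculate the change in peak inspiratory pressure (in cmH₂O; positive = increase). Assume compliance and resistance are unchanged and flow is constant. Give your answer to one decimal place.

Flow: 42 L/min ÷ 60 = 0.7 L/s.
New flow: 51 L/min ÷ 60 = 0.85 L/s.
PIP = Vt/C + R·V̇ + PEEP (constant-flow equation of motion).
Only the resistive term changes: ΔPIP = R × ΔV̇ = 15.6 × (0.85 − 0.7) = 15.6 × 0.15 = 2.34 cmH2O.

2.3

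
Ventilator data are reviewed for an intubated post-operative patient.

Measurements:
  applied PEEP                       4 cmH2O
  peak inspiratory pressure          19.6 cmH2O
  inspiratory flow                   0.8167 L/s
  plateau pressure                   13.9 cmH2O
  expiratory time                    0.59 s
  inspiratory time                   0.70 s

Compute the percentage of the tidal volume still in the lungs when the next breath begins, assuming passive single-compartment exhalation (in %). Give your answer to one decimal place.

Vt = flow × Ti = 0.8167 L/s × 0.70 s × 1000 mL/L = 571.69 mL.
R = (PIP − Pplat)/V̇ = (19.6 − 13.9) / 0.8167 = 5.7/0.8167 = 6.979 cmH2O·s/L.
C = Vt/(Pplat − PEEP) = 571.69 / (13.9 − 4) = 571.69/9.9 = 57.746 mL/cmH2O.
τ = R × C = 6.979 × 0.05775 L/cmH2O = 0.403 s.
Fraction remaining at end-expiration = e^(−Te/τ) = e^(−0.59/0.403) = 0.2313 → 23.13%.

23.1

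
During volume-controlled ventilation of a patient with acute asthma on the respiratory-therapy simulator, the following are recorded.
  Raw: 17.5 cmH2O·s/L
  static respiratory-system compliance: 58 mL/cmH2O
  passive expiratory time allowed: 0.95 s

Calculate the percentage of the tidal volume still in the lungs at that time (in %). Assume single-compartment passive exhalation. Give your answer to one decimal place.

τ = R × C = 17.5 × 58 mL/cmH2O = 17.5 × 0.058 L/cmH2O = 1.015 s.
Passive exhalation: V(t)/V₀ = e^(−t/τ) = e^(−0.95/1.015) = 0.3922.
Fraction remaining = 0.3922 → 39.22%.

39.2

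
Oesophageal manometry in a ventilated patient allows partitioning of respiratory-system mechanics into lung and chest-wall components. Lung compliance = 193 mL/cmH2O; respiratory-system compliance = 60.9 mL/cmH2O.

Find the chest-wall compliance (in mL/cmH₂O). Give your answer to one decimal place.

1/Ccw = 1/Crs − 1/CL.
1/Ccw = 1/60.9 − 1/193 = 0.01124.
Ccw = 88.968 mL/cmH2O.

89.0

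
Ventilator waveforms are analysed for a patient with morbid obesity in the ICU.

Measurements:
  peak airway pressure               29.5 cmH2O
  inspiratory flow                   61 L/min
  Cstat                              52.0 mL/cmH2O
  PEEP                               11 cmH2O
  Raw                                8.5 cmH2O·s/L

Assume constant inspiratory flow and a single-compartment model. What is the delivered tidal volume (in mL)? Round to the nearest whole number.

513

Flow: 61 L/min ÷ 60 = 1.0167 L/s.
Equation of motion (constant flow): PIP = Vt/C + R·V̇ + PEEP.
Vt/C = PIP − R·V̇ − PEEP = 29.5 − 8.642 − 11 = 9.858 cmH2O.
Vt = C × 9.858 = 52.0 × 9.858 = 512.62 mL.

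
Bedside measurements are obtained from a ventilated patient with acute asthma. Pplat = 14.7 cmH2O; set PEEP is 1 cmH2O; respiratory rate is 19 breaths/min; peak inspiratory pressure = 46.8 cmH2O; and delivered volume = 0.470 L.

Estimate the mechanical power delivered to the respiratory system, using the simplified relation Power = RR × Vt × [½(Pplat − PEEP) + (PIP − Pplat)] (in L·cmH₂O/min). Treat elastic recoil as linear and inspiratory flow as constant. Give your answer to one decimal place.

Per-breath work = Vt × [½(Pplat−PEEP) + (PIP−Pplat)] = 0.470 × [0.5×13.7 + 32.1] = 0.470 × 38.95 = 18.307 L·cmH2O.
Power = 19 × 18.307 = 347.83 L·cmH2O/min.

347.8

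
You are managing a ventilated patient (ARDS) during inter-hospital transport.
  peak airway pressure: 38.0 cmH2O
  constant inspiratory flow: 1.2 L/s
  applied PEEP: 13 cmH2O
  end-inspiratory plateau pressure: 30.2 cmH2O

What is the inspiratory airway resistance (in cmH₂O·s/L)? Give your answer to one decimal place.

Raw = (PIP − Pplat) / flow = (38.0 − 30.2) / 1.2 = 7.8 / 1.2 = 6.5 cmH2O·s/L.

6.5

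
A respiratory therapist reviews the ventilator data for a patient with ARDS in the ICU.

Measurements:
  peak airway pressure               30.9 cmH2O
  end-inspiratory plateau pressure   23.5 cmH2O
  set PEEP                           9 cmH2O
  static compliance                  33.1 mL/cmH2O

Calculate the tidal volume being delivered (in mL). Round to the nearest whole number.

Vt = Cstat × (Pplat − PEEP) = 33.1 × (23.5 − 9) = 33.1 × 14.5 = 479.95 mL.

480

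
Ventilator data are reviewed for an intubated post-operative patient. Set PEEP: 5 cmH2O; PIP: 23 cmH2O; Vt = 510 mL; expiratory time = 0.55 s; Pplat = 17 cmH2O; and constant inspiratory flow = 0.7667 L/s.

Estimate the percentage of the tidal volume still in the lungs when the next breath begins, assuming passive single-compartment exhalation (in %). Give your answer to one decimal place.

19.1

R = (PIP − Pplat)/V̇ = (23 − 17) / 0.7667 = 6.0/0.7667 = 7.826 cmH2O·s/L.
C = Vt/(Pplat − PEEP) = 510.0 / (17 − 5) = 510.0/12.0 = 42.5 mL/cmH2O.
τ = R × C = 7.826 × 0.0425 L/cmH2O = 0.3326 s.
Fraction remaining at end-expiration = e^(−Te/τ) = e^(−0.55/0.3326) = 0.1914 → 19.14%.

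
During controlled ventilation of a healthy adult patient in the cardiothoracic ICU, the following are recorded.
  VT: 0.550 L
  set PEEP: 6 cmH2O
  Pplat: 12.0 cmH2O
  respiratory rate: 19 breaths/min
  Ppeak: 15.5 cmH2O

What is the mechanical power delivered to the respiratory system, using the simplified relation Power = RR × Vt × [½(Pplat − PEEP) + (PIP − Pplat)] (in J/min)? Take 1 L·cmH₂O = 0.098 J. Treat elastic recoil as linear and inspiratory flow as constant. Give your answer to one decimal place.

6.7

Per-breath work = Vt × [½(Pplat−PEEP) + (PIP−Pplat)] = 0.550 × [0.5×6.0 + 3.5] = 0.550 × 6.5 = 3.575 L·cmH2O.
Power = 19 × 3.575 = 67.925 L·cmH2O/min.
× 0.098 J/(L·cmH2O) → 6.657 J/min.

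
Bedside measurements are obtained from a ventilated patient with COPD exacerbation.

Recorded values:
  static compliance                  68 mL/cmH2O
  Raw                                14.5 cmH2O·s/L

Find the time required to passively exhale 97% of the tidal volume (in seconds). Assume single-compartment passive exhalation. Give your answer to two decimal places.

τ = R × C = 14.5 × 68 mL/cmH2O = 14.5 × 0.068 L/cmH2O = 0.986 s.
Exhaled fraction f = 1 − e^(−t/τ) → t = −τ·ln(1 − f) = −0.986·ln(0.03) = 3.457 s.

3.46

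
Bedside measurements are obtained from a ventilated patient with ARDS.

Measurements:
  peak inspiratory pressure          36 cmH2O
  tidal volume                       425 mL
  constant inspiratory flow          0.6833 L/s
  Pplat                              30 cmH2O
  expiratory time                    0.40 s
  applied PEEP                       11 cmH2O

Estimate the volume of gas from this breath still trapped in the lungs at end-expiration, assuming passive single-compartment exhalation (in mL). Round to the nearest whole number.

55

R = (PIP − Pplat)/V̇ = (36 − 30) / 0.6833 = 6.0/0.6833 = 8.781 cmH2O·s/L.
C = Vt/(Pplat − PEEP) = 425.0 / (30 − 11) = 425.0/19.0 = 22.368 mL/cmH2O.
τ = R × C = 8.781 × 0.02237 L/cmH2O = 0.1964 s.
Fraction remaining = e^(−Te/τ) = e^(−0.40/0.1964) = 0.1305.
Trapped volume = 425.0 × 0.1305 = 55.463 mL.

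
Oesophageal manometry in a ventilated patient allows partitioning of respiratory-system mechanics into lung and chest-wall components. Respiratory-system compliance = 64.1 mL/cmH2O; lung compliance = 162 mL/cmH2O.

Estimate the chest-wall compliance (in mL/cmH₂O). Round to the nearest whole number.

1/Ccw = 1/Crs − 1/CL.
1/Ccw = 1/64.1 − 1/162 = 0.009428.
Ccw = 106.07 mL/cmH2O.

106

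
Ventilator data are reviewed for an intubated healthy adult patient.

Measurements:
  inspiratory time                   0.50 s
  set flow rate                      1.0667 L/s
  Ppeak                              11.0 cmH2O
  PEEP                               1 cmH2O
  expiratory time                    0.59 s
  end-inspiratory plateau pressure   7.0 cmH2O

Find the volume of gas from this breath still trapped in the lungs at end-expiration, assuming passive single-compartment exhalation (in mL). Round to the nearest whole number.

Vt = flow × Ti = 1.0667 L/s × 0.50 s × 1000 mL/L = 533.35 mL.
R = (PIP − Pplat)/V̇ = (11.0 − 7.0) / 1.0667 = 4.0/1.0667 = 3.75 cmH2O·s/L.
C = Vt/(Pplat − PEEP) = 533.35 / (7.0 − 1) = 533.35/6.0 = 88.892 mL/cmH2O.
τ = R × C = 3.75 × 0.08889 L/cmH2O = 0.3333 s.
Fraction remaining = e^(−Te/τ) = e^(−0.59/0.3333) = 0.1703.
Trapped volume = 533.35 × 0.1703 = 90.83 mL.

91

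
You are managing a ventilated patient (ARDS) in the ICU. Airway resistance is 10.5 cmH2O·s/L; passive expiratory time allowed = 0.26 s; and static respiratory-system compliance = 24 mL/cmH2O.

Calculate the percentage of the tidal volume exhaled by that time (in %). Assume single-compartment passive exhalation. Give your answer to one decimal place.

64.4

τ = R × C = 10.5 × 24 mL/cmH2O = 10.5 × 0.024 L/cmH2O = 0.252 s.
Passive exhalation: V(t)/V₀ = e^(−t/τ) = e^(−0.26/0.252) = 0.3564.
Fraction exhaled = 1 − 0.3564 = 0.6436 → 64.36%.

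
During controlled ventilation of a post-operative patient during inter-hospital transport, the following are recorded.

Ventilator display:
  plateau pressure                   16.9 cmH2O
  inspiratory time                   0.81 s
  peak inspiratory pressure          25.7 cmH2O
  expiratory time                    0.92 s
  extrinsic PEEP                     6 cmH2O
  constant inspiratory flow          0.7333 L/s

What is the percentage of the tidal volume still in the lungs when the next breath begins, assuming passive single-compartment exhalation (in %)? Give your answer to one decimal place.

24.5

Vt = flow × Ti = 0.7333 L/s × 0.81 s × 1000 mL/L = 593.97 mL.
R = (PIP − Pplat)/V̇ = (25.7 − 16.9) / 0.7333 = 8.8/0.7333 = 12.001 cmH2O·s/L.
C = Vt/(Pplat − PEEP) = 593.97 / (16.9 − 6) = 593.97/10.9 = 54.493 mL/cmH2O.
τ = R × C = 12.001 × 0.05449 L/cmH2O = 0.6539 s.
Fraction remaining at end-expiration = e^(−Te/τ) = e^(−0.92/0.6539) = 0.2449 → 24.49%.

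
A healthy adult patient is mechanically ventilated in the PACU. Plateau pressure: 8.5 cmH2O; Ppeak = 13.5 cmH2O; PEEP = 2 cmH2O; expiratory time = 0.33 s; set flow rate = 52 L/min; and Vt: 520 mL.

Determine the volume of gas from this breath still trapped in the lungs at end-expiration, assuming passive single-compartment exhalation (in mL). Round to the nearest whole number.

Flow: 52 L/min ÷ 60 = 0.8667 L/s.
R = (PIP − Pplat)/V̇ = (13.5 − 8.5) / 0.8667 = 5.0/0.8667 = 5.769 cmH2O·s/L.
C = Vt/(Pplat − PEEP) = 520.0 / (8.5 − 2) = 520.0/6.5 = 80.0 mL/cmH2O.
τ = R × C = 5.769 × 0.08 L/cmH2O = 0.4615 s.
Fraction remaining = e^(−Te/τ) = e^(−0.33/0.4615) = 0.4892.
Trapped volume = 520.0 × 0.4892 = 254.38 mL.

254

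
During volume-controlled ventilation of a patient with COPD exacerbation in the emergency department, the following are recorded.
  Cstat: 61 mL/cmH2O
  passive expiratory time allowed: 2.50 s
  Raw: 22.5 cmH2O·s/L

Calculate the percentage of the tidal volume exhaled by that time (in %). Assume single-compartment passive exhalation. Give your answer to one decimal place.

τ = R × C = 22.5 × 61 mL/cmH2O = 22.5 × 0.061 L/cmH2O = 1.373 s.
Passive exhalation: V(t)/V₀ = e^(−t/τ) = e^(−2.50/1.373) = 0.1619.
Fraction exhaled = 1 − 0.1619 = 0.8381 → 83.81%.

83.8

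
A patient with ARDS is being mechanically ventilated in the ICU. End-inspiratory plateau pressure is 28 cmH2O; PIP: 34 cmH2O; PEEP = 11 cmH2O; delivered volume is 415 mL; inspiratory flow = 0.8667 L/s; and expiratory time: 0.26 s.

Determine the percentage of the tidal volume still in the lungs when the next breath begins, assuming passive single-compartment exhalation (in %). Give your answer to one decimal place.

21.5

R = (PIP − Pplat)/V̇ = (34 − 28) / 0.8667 = 6.0/0.8667 = 6.923 cmH2O·s/L.
C = Vt/(Pplat − PEEP) = 415.0 / (28 − 11) = 415.0/17.0 = 24.412 mL/cmH2O.
τ = R × C = 6.923 × 0.02441 L/cmH2O = 0.169 s.
Fraction remaining at end-expiration = e^(−Te/τ) = e^(−0.26/0.169) = 0.2147 → 21.47%.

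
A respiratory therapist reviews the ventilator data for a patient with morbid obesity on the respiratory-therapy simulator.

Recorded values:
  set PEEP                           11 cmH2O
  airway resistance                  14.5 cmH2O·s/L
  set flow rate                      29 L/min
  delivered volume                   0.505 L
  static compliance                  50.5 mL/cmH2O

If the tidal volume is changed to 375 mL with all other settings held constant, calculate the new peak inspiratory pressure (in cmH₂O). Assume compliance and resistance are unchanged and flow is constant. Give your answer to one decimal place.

25.4

Flow: 29 L/min ÷ 60 = 0.4833 L/s.
PIP = Vt/C + R·V̇ + PEEP (constant-flow equation of motion).
Only the elastic term changes: ΔPIP = ΔVt / C = (375 − 505) / 50.5 = -2.574 cmH2O.
Original PIP = 505/50.5 + 14.5×0.4833 + 11 = 28.008 cmH2O; new PIP = 28.008 + (-2.574) = 25.434 cmH2O.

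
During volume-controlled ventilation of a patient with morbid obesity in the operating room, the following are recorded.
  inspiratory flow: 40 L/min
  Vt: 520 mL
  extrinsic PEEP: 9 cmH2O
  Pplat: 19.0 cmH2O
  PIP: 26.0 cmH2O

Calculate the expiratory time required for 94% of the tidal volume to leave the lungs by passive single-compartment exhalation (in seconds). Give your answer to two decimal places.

Flow: 40 L/min ÷ 60 = 0.6667 L/s.
R = (PIP − Pplat)/V̇ = (26.0 − 19.0) / 0.6667 = 7.0/0.6667 = 10.499 cmH2O·s/L.
C = Vt/(Pplat − PEEP) = 520.0 / (19.0 − 9) = 520.0/10.0 = 52.0 mL/cmH2O.
τ = R × C = 10.499 × 0.052 L/cmH2O = 0.5459 s.
t = −τ·ln(1 − 0.94) = −0.5459·ln(0.06) = 1.536 s.

1.54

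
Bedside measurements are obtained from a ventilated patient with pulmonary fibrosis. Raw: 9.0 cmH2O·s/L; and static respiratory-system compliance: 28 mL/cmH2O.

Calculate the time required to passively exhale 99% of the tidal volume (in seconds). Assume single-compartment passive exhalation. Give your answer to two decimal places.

τ = R × C = 9.0 × 28 mL/cmH2O = 9.0 × 0.028 L/cmH2O = 0.252 s.
Exhaled fraction f = 1 − e^(−t/τ) → t = −τ·ln(1 − f) = −0.252·ln(0.01) = 1.161 s.

1.16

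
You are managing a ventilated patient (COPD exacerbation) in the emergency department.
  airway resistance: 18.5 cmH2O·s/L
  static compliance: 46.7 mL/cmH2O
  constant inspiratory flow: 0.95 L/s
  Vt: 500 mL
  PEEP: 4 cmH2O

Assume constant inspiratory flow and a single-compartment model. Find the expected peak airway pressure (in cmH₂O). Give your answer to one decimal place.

32.3

Equation of motion (constant flow): PIP = Vt/C + R·V̇ + PEEP.
PIP = 500/46.7 + 18.5×0.95 + 4 = 10.707 + 17.575 + 4 = 32.282 cmH2O.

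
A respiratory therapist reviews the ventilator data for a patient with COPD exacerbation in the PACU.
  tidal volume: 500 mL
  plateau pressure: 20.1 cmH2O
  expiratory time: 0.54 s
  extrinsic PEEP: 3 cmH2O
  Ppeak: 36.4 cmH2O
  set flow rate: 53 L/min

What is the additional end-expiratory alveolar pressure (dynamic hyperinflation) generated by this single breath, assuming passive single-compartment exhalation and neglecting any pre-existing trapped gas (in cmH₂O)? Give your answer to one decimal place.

6.3

Flow: 53 L/min ÷ 60 = 0.8833 L/s.
R = (PIP − Pplat)/V̇ = (36.4 − 20.1) / 0.8833 = 16.3/0.8833 = 18.454 cmH2O·s/L.
C = Vt/(Pplat − PEEP) = 500.0 / (20.1 − 3) = 500.0/17.1 = 29.24 mL/cmH2O.
τ = R × C = 18.454 × 0.02924 L/cmH2O = 0.5396 s.
Fraction remaining = e^(−Te/τ) = e^(−0.54/0.5396) = 0.3676; trapped volume = 500.0 × 0.3676 = 183.8 mL.
Additional alveolar pressure from trapping ≈ V_trapped / C = 183.8 / 29.24 = 6.286 cmH2O.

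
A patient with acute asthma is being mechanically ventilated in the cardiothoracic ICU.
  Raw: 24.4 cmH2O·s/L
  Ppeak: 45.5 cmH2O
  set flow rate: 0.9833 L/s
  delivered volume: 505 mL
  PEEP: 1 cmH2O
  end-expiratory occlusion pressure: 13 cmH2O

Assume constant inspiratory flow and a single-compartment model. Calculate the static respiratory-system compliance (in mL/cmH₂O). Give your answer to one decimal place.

Total PEEP = 13 cmH2O (set 1 + intrinsic 12); this is the baseline alveolar pressure.
Equation of motion (constant flow): PIP = Vt/C + R·V̇ + PEEP.
Vt/C = PIP − R·V̇ − PEEP = 45.5 − 24.4×0.9833 − 13 = 45.5 − 23.993 − 13 = 8.507 cmH2O.
C = Vt / 8.507 = 505 / 8.507 = 59.363 mL/cmH2O.

59.4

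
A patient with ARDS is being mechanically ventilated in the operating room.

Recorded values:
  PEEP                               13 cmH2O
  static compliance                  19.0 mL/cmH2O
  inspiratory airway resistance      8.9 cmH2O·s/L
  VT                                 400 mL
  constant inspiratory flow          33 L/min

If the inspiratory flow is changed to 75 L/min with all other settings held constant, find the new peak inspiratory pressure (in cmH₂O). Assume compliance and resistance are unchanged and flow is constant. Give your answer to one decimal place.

Flow: 33 L/min ÷ 60 = 0.55 L/s.
New flow: 75 L/min ÷ 60 = 1.25 L/s.
PIP = Vt/C + R·V̇ + PEEP (constant-flow equation of motion).
Only the resistive term changes: ΔPIP = R × ΔV̇ = 8.9 × (1.25 − 0.55) = 8.9 × 0.7 = 6.23 cmH2O.
Original PIP = 400/19.0 + 8.9×0.55 + 13 = 38.948 cmH2O; new PIP = 38.948 + (6.23) = 45.178 cmH2O.

45.2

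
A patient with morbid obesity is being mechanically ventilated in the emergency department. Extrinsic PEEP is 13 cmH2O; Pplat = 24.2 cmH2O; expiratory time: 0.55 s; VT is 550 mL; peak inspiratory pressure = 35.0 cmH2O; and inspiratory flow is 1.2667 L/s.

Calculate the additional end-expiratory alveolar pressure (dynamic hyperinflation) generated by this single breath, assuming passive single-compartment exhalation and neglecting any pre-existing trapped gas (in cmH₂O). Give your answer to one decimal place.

R = (PIP − Pplat)/V̇ = (35.0 − 24.2) / 1.2667 = 10.8/1.2667 = 8.526 cmH2O·s/L.
C = Vt/(Pplat − PEEP) = 550.0 / (24.2 − 13) = 550.0/11.2 = 49.107 mL/cmH2O.
τ = R × C = 8.526 × 0.04911 L/cmH2O = 0.4187 s.
Fraction remaining = e^(−Te/τ) = e^(−0.55/0.4187) = 0.2689; trapped volume = 550.0 × 0.2689 = 147.9 mL.
Additional alveolar pressure from trapping ≈ V_trapped / C = 147.9 / 49.107 = 3.012 cmH2O.

3.0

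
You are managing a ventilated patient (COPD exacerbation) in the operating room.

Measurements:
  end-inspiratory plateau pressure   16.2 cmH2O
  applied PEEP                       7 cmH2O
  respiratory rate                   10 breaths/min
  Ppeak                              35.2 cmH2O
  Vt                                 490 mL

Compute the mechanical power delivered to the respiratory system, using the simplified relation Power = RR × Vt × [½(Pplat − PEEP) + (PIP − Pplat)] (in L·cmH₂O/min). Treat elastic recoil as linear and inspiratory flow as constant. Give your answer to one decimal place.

115.6

Per-breath work = Vt × [½(Pplat−PEEP) + (PIP−Pplat)] = 0.490 × [0.5×9.2 + 19.0] = 0.490 × 23.6 = 11.564 L·cmH2O.
Power = 10 × 11.564 = 115.64 L·cmH2O/min.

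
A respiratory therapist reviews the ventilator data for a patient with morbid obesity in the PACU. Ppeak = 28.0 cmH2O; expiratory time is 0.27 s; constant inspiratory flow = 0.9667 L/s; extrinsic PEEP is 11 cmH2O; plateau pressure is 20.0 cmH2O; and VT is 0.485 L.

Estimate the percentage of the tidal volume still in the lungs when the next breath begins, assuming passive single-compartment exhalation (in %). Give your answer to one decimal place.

54.6

R = (PIP − Pplat)/V̇ = (28.0 − 20.0) / 0.9667 = 8.0/0.9667 = 8.276 cmH2O·s/L.
C = Vt/(Pplat − PEEP) = 485.0 / (20.0 − 11) = 485.0/9.0 = 53.889 mL/cmH2O.
τ = R × C = 8.276 × 0.05389 L/cmH2O = 0.446 s.
Fraction remaining at end-expiration = e^(−Te/τ) = e^(−0.27/0.446) = 0.5459 → 54.59%.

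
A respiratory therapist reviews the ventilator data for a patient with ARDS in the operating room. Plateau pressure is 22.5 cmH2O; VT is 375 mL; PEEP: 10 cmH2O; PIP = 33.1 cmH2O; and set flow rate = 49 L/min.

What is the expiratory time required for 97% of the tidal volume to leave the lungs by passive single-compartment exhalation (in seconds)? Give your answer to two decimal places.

Flow: 49 L/min ÷ 60 = 0.8167 L/s.
R = (PIP − Pplat)/V̇ = (33.1 − 22.5) / 0.8167 = 10.6/0.8167 = 12.979 cmH2O·s/L.
C = Vt/(Pplat − PEEP) = 375.0 / (22.5 − 10) = 375.0/12.5 = 30.0 mL/cmH2O.
τ = R × C = 12.979 × 0.03 L/cmH2O = 0.3894 s.
t = −τ·ln(1 − 0.97) = −0.3894·ln(0.03) = 1.365 s.

1.37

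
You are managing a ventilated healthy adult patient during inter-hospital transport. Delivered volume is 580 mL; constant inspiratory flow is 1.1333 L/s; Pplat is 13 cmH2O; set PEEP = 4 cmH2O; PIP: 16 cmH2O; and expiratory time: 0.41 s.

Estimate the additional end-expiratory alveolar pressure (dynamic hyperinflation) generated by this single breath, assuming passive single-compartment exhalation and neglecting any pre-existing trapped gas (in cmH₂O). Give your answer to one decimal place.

R = (PIP − Pplat)/V̇ = (16 − 13) / 1.1333 = 3.0/1.1333 = 2.647 cmH2O·s/L.
C = Vt/(Pplat − PEEP) = 580.0 / (13 − 4) = 580.0/9.0 = 64.444 mL/cmH2O.
τ = R × C = 2.647 × 0.06444 L/cmH2O = 0.1706 s.
Fraction remaining = e^(−Te/τ) = e^(−0.41/0.1706) = 0.09042; trapped volume = 580.0 × 0.09042 = 52.444 mL.
Additional alveolar pressure from trapping ≈ V_trapped / C = 52.444 / 64.444 = 0.8138 cmH2O.

0.8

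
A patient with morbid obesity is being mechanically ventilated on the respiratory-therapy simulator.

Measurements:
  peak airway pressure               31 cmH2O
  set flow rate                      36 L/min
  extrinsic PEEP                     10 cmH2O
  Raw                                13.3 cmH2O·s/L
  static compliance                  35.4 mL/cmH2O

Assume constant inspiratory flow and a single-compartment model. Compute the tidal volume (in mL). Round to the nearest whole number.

461

Flow: 36 L/min ÷ 60 = 0.6 L/s.
Equation of motion (constant flow): PIP = Vt/C + R·V̇ + PEEP.
Vt/C = PIP − R·V̇ − PEEP = 31 − 7.98 − 10 = 13.02 cmH2O.
Vt = C × 13.02 = 35.4 × 13.02 = 460.91 mL.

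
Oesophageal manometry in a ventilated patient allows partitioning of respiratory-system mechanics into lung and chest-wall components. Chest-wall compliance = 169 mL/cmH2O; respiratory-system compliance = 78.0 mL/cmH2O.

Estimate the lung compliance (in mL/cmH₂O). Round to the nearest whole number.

145

1/CL = 1/Crs − 1/Ccw.
1/CL = 1/78.0 − 1/169 = 0.006903.
CL = 144.86 mL/cmH2O.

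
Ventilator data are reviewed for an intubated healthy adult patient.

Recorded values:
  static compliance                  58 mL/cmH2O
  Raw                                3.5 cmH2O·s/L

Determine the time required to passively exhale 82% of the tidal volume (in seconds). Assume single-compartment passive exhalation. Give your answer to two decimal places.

0.35

τ = R × C = 3.5 × 58 mL/cmH2O = 3.5 × 0.058 L/cmH2O = 0.203 s.
Exhaled fraction f = 1 − e^(−t/τ) → t = −τ·ln(1 − f) = −0.203·ln(0.18) = 0.3481 s.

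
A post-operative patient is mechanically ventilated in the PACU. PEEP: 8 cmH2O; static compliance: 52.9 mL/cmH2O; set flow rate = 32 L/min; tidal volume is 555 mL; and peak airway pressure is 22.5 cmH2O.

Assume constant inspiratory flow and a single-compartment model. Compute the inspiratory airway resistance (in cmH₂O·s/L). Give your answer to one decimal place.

Flow: 32 L/min ÷ 60 = 0.5333 L/s.
Equation of motion (constant flow): PIP = Vt/C + R·V̇ + PEEP.
R·V̇ = PIP − Vt/C − PEEP = 22.5 − 555/52.9 − 8 = 22.5 − 10.491 − 8 = 4.009 cmH2O.
R = 4.009 / 0.5333 = 7.517 cmH2O·s/L.

7.5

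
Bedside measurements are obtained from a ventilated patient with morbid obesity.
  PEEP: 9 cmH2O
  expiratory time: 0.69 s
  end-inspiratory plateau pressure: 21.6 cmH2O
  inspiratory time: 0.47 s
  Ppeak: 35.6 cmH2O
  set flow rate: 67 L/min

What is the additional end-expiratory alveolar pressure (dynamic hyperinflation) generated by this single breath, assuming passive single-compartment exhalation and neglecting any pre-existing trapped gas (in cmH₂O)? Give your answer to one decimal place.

3.4

Flow: 67 L/min ÷ 60 = 1.1167 L/s.
Vt = flow × Ti = 1.1167 L/s × 0.47 s × 1000 mL/L = 524.85 mL.
R = (PIP − Pplat)/V̇ = (35.6 − 21.6) / 1.1167 = 14.0/1.1167 = 12.537 cmH2O·s/L.
C = Vt/(Pplat − PEEP) = 524.85 / (21.6 − 9) = 524.85/12.6 = 41.655 mL/cmH2O.
τ = R × C = 12.537 × 0.04166 L/cmH2O = 0.5223 s.
Fraction remaining = e^(−Te/τ) = e^(−0.69/0.5223) = 0.2668; trapped volume = 524.85 × 0.2668 = 140.03 mL.
Additional alveolar pressure from trapping ≈ V_trapped / C = 140.03 / 41.655 = 3.362 cmH2O.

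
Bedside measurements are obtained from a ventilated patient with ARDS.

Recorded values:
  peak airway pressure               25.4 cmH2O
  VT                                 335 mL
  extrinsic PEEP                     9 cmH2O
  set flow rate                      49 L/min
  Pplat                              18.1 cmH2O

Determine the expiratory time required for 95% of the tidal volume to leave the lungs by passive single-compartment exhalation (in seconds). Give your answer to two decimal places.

0.99

Flow: 49 L/min ÷ 60 = 0.8167 L/s.
R = (PIP − Pplat)/V̇ = (25.4 − 18.1) / 0.8167 = 7.3/0.8167 = 8.938 cmH2O·s/L.
C = Vt/(Pplat − PEEP) = 335.0 / (18.1 − 9) = 335.0/9.1 = 36.813 mL/cmH2O.
τ = R × C = 8.938 × 0.03681 L/cmH2O = 0.329 s.
t = −τ·ln(1 − 0.95) = −0.329·ln(0.05) = 0.9856 s.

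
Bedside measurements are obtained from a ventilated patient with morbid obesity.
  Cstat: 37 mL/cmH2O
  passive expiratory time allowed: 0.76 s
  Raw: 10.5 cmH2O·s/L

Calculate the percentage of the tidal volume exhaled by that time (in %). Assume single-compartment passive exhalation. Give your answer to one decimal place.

τ = R × C = 10.5 × 37 mL/cmH2O = 10.5 × 0.037 L/cmH2O = 0.3885 s.
Passive exhalation: V(t)/V₀ = e^(−t/τ) = e^(−0.76/0.3885) = 0.1414.
Fraction exhaled = 1 − 0.1414 = 0.8586 → 85.86%.

85.9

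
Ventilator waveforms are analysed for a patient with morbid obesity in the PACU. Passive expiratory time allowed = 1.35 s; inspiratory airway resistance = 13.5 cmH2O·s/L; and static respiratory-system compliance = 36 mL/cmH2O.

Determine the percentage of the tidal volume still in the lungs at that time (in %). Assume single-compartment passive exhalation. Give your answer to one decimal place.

6.2

τ = R × C = 13.5 × 36 mL/cmH2O = 13.5 × 0.036 L/cmH2O = 0.486 s.
Passive exhalation: V(t)/V₀ = e^(−t/τ) = e^(−1.35/0.486) = 0.06218.
Fraction remaining = 0.06218 → 6.218%.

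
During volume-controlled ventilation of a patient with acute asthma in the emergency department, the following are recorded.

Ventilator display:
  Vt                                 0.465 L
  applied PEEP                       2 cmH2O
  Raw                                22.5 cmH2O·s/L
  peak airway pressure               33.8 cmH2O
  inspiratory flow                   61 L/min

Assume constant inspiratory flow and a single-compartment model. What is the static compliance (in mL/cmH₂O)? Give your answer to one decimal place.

Flow: 61 L/min ÷ 60 = 1.0167 L/s.
Equation of motion (constant flow): PIP = Vt/C + R·V̇ + PEEP.
Vt/C = PIP − R·V̇ − PEEP = 33.8 − 22.5×1.0167 − 2 = 33.8 − 22.876 − 2 = 8.924 cmH2O.
C = Vt / 8.924 = 465 / 8.924 = 52.107 mL/cmH2O.

52.1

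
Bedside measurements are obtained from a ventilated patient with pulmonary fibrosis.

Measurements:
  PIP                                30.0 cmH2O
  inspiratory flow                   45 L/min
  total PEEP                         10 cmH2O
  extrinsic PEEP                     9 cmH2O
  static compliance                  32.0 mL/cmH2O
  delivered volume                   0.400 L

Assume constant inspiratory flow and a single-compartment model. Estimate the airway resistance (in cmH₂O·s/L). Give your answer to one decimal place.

10.0

Flow: 45 L/min ÷ 60 = 0.75 L/s.
Total PEEP = 10 cmH2O (set 9 + intrinsic 1); this is the baseline alveolar pressure.
Equation of motion (constant flow): PIP = Vt/C + R·V̇ + PEEP.
R·V̇ = PIP − Vt/C − PEEP = 30.0 − 400/32.0 − 10 = 30.0 − 12.5 − 10 = 7.5 cmH2O.
R = 7.5 / 0.75 = 10.0 cmH2O·s/L.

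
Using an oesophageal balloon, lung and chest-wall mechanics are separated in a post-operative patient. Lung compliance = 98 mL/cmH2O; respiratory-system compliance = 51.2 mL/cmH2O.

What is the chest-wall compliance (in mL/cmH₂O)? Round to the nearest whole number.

107

1/Ccw = 1/Crs − 1/CL.
1/Ccw = 1/51.2 − 1/98 = 0.009327.
Ccw = 107.22 mL/cmH2O.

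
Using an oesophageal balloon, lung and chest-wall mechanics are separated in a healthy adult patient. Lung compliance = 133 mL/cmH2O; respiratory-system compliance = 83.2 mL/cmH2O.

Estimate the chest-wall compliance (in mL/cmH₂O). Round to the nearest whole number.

1/Ccw = 1/Crs − 1/CL.
1/Ccw = 1/83.2 − 1/133 = 0.0045.
Ccw = 222.22 mL/cmH2O.

222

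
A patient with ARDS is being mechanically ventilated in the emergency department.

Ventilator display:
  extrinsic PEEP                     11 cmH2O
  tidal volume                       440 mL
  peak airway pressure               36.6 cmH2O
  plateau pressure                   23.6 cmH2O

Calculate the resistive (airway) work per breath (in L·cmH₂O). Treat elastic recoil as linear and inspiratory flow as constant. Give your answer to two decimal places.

5.72

With constant inspiratory flow the resistive pressure is constant at PIP − Pplat = 36.6 − 23.6 = 13.0 cmH2O, so resistive work = 13.0 × 0.440 = 5.72 L·cmH2O.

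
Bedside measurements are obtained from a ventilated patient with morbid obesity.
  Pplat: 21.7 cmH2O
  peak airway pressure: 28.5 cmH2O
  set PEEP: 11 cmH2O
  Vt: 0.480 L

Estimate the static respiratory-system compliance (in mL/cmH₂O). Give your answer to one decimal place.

Cstat = Vt / (Pplat − PEEP) = 480 / (21.7 − 11) = 480 / 10.7 = 44.86 mL/cmH2O.

44.9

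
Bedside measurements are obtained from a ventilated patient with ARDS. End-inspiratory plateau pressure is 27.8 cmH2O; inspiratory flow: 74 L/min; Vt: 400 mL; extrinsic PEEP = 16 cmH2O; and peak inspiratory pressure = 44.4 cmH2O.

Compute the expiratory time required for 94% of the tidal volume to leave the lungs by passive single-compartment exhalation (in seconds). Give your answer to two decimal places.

1.28

Flow: 74 L/min ÷ 60 = 1.2333 L/s.
R = (PIP − Pplat)/V̇ = (44.4 − 27.8) / 1.2333 = 16.6/1.2333 = 13.46 cmH2O·s/L.
C = Vt/(Pplat − PEEP) = 400.0 / (27.8 − 16) = 400.0/11.8 = 33.898 mL/cmH2O.
τ = R × C = 13.46 × 0.0339 L/cmH2O = 0.4563 s.
t = −τ·ln(1 − 0.94) = −0.4563·ln(0.06) = 1.284 s.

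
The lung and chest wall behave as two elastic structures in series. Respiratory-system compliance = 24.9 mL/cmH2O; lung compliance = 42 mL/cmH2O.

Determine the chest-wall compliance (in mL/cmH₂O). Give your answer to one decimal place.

61.2

1/Ccw = 1/Crs − 1/CL.
1/Ccw = 1/24.9 − 1/42 = 0.01635.
Ccw = 61.162 mL/cmH2O.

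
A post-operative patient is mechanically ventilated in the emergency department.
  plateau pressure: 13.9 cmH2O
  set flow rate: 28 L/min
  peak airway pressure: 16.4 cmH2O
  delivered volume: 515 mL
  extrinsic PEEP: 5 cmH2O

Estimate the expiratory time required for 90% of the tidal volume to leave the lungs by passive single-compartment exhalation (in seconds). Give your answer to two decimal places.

Flow: 28 L/min ÷ 60 = 0.4667 L/s.
R = (PIP − Pplat)/V̇ = (16.4 − 13.9) / 0.4667 = 2.5/0.4667 = 5.357 cmH2O·s/L.
C = Vt/(Pplat − PEEP) = 515.0 / (13.9 − 5) = 515.0/8.9 = 57.865 mL/cmH2O.
τ = R × C = 5.357 × 0.05787 L/cmH2O = 0.31 s.
t = −τ·ln(1 − 0.90) = −0.31·ln(0.1) = 0.7138 s.

0.71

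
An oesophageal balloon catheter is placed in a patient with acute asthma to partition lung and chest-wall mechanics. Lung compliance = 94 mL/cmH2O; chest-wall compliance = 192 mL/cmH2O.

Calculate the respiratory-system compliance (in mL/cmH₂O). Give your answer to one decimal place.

Lung and chest wall are elastances in series: 1/Crs = 1/CL + 1/Ccw.
1/Crs = 1/94 + 1/192 = 0.01585.
Crs = 63.091 mL/cmH2O.

63.1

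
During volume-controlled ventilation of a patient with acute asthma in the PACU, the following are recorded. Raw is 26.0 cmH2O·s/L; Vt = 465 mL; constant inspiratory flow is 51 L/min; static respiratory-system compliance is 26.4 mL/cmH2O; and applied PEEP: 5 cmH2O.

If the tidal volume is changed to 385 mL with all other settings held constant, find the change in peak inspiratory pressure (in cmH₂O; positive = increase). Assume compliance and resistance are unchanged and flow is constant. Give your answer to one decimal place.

PIP = Vt/C + R·V̇ + PEEP (constant-flow equation of motion).
Only the elastic term changes: ΔPIP = ΔVt / C = (385 − 465) / 26.4 = -3.03 cmH2O.

-3.0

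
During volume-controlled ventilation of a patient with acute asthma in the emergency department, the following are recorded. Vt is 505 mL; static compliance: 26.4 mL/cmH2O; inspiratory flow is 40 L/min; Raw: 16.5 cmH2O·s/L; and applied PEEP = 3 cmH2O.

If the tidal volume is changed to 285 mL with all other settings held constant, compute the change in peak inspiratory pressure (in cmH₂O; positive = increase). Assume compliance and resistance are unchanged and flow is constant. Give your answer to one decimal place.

-8.3

PIP = Vt/C + R·V̇ + PEEP (constant-flow equation of motion).
Only the elastic term changes: ΔPIP = ΔVt / C = (285 − 505) / 26.4 = -8.333 cmH2O.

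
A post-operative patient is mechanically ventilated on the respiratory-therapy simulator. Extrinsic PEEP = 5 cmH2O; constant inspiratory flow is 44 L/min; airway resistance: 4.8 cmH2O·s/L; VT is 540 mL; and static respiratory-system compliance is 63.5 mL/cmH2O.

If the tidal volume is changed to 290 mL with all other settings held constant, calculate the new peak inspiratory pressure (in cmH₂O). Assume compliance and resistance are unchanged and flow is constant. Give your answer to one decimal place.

13.1

Flow: 44 L/min ÷ 60 = 0.7333 L/s.
PIP = Vt/C + R·V̇ + PEEP (constant-flow equation of motion).
Only the elastic term changes: ΔPIP = ΔVt / C = (290 − 540) / 63.5 = -3.937 cmH2O.
Original PIP = 540/63.5 + 4.8×0.7333 + 5 = 17.024 cmH2O; new PIP = 17.024 + (-3.937) = 13.087 cmH2O.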